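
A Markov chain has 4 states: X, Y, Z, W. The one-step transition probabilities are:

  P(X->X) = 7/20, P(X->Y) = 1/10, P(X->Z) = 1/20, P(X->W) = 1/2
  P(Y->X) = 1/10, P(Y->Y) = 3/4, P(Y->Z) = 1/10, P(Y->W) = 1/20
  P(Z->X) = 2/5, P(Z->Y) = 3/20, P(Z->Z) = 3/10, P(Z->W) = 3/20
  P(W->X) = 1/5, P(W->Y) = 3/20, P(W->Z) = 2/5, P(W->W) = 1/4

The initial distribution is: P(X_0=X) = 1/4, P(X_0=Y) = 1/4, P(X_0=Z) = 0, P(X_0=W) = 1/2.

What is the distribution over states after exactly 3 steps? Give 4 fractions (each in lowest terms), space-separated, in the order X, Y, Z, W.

Answer: 1597/6400 10387/32000 6309/32000 7319/32000

Derivation:
Propagating the distribution step by step (d_{t+1} = d_t * P):
d_0 = (X=1/4, Y=1/4, Z=0, W=1/2)
  d_1[X] = 1/4*7/20 + 1/4*1/10 + 0*2/5 + 1/2*1/5 = 17/80
  d_1[Y] = 1/4*1/10 + 1/4*3/4 + 0*3/20 + 1/2*3/20 = 23/80
  d_1[Z] = 1/4*1/20 + 1/4*1/10 + 0*3/10 + 1/2*2/5 = 19/80
  d_1[W] = 1/4*1/2 + 1/4*1/20 + 0*3/20 + 1/2*1/4 = 21/80
d_1 = (X=17/80, Y=23/80, Z=19/80, W=21/80)
  d_2[X] = 17/80*7/20 + 23/80*1/10 + 19/80*2/5 + 21/80*1/5 = 401/1600
  d_2[Y] = 17/80*1/10 + 23/80*3/4 + 19/80*3/20 + 21/80*3/20 = 499/1600
  d_2[Z] = 17/80*1/20 + 23/80*1/10 + 19/80*3/10 + 21/80*2/5 = 69/320
  d_2[W] = 17/80*1/2 + 23/80*1/20 + 19/80*3/20 + 21/80*1/4 = 71/320
d_2 = (X=401/1600, Y=499/1600, Z=69/320, W=71/320)
  d_3[X] = 401/1600*7/20 + 499/1600*1/10 + 69/320*2/5 + 71/320*1/5 = 1597/6400
  d_3[Y] = 401/1600*1/10 + 499/1600*3/4 + 69/320*3/20 + 71/320*3/20 = 10387/32000
  d_3[Z] = 401/1600*1/20 + 499/1600*1/10 + 69/320*3/10 + 71/320*2/5 = 6309/32000
  d_3[W] = 401/1600*1/2 + 499/1600*1/20 + 69/320*3/20 + 71/320*1/4 = 7319/32000
d_3 = (X=1597/6400, Y=10387/32000, Z=6309/32000, W=7319/32000)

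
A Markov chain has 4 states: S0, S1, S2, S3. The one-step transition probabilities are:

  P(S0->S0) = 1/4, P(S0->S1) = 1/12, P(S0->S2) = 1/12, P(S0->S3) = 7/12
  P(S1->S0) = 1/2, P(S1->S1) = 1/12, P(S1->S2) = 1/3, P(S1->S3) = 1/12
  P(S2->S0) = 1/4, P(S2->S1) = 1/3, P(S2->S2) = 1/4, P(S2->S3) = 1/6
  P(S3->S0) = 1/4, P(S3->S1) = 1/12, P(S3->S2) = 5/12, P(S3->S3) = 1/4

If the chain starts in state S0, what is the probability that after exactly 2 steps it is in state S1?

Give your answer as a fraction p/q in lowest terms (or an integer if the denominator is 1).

Computing P^2 by repeated multiplication:
P^1 =
  S0: [1/4, 1/12, 1/12, 7/12]
  S1: [1/2, 1/12, 1/3, 1/12]
  S2: [1/4, 1/3, 1/4, 1/6]
  S3: [1/4, 1/12, 5/12, 1/4]
P^2 =
  S0: [13/48, 5/48, 5/16, 5/16]
  S1: [13/48, 1/6, 3/16, 3/8]
  S2: [1/3, 7/48, 19/72, 37/144]
  S3: [13/48, 3/16, 37/144, 41/144]

(P^2)[S0 -> S1] = 5/48

Answer: 5/48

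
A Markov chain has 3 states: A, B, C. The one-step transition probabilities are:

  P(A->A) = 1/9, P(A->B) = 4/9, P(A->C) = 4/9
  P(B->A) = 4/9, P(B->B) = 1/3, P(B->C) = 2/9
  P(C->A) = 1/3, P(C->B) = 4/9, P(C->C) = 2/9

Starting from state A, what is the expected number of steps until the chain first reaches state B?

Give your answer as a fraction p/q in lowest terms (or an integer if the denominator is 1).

Let h_i = expected steps to first reach B from state i.
Boundary: h_B = 0.
First-step equations for the other states:
  h_A = 1 + 1/9*h_A + 4/9*h_B + 4/9*h_C
  h_C = 1 + 1/3*h_A + 4/9*h_B + 2/9*h_C

Substituting h_B = 0 and rearranging gives the linear system (I - Q) h = 1:
  [8/9, -4/9] . (h_A, h_C) = 1
  [-1/3, 7/9] . (h_A, h_C) = 1

Solving yields:
  h_A = 9/4
  h_C = 9/4

Starting state is A, so the expected hitting time is h_A = 9/4.

Answer: 9/4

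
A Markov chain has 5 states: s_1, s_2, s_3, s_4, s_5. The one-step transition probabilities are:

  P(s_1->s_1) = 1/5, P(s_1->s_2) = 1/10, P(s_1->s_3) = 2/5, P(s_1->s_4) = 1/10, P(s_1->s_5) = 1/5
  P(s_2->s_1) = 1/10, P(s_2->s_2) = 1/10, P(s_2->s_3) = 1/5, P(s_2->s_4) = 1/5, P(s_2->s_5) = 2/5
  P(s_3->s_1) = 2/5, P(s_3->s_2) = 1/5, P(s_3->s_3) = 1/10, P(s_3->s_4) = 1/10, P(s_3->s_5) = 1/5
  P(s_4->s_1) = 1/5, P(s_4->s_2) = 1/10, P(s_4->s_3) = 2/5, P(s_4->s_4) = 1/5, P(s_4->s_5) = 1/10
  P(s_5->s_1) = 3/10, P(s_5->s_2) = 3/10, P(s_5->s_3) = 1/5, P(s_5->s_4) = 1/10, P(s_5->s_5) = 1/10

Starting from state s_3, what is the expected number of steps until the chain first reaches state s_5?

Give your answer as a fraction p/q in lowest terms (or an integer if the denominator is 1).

Let h_i = expected steps to first reach s_5 from state i.
Boundary: h_s_5 = 0.
First-step equations for the other states:
  h_s_1 = 1 + 1/5*h_s_1 + 1/10*h_s_2 + 2/5*h_s_3 + 1/10*h_s_4 + 1/5*h_s_5
  h_s_2 = 1 + 1/10*h_s_1 + 1/10*h_s_2 + 1/5*h_s_3 + 1/5*h_s_4 + 2/5*h_s_5
  h_s_3 = 1 + 2/5*h_s_1 + 1/5*h_s_2 + 1/10*h_s_3 + 1/10*h_s_4 + 1/5*h_s_5
  h_s_4 = 1 + 1/5*h_s_1 + 1/10*h_s_2 + 2/5*h_s_3 + 1/5*h_s_4 + 1/10*h_s_5

Substituting h_s_5 = 0 and rearranging gives the linear system (I - Q) h = 1:
  [4/5, -1/10, -2/5, -1/10] . (h_s_1, h_s_2, h_s_3, h_s_4) = 1
  [-1/10, 9/10, -1/5, -1/5] . (h_s_1, h_s_2, h_s_3, h_s_4) = 1
  [-2/5, -1/5, 9/10, -1/10] . (h_s_1, h_s_2, h_s_3, h_s_4) = 1
  [-1/5, -1/10, -2/5, 4/5] . (h_s_1, h_s_2, h_s_3, h_s_4) = 1

Solving yields:
  h_s_1 = 11880/2533
  h_s_2 = 9670/2533
  h_s_3 = 11710/2533
  h_s_4 = 13200/2533

Starting state is s_3, so the expected hitting time is h_s_3 = 11710/2533.

Answer: 11710/2533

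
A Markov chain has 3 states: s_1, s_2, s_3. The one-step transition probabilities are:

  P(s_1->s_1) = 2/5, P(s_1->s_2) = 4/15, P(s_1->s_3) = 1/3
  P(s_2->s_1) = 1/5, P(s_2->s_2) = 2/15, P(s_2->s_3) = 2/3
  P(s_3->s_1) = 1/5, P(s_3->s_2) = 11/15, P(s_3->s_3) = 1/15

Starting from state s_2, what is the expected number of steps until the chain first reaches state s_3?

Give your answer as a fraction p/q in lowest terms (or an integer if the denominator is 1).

Answer: 12/7

Derivation:
Let h_i = expected steps to first reach s_3 from state i.
Boundary: h_s_3 = 0.
First-step equations for the other states:
  h_s_1 = 1 + 2/5*h_s_1 + 4/15*h_s_2 + 1/3*h_s_3
  h_s_2 = 1 + 1/5*h_s_1 + 2/15*h_s_2 + 2/3*h_s_3

Substituting h_s_3 = 0 and rearranging gives the linear system (I - Q) h = 1:
  [3/5, -4/15] . (h_s_1, h_s_2) = 1
  [-1/5, 13/15] . (h_s_1, h_s_2) = 1

Solving yields:
  h_s_1 = 17/7
  h_s_2 = 12/7

Starting state is s_2, so the expected hitting time is h_s_2 = 12/7.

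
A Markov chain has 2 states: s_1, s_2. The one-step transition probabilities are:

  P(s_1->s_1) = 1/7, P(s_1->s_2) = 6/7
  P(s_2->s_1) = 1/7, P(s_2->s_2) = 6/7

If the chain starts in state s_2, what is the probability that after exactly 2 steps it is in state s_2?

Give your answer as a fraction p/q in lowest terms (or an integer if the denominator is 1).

Computing P^2 by repeated multiplication:
P^1 =
  s_1: [1/7, 6/7]
  s_2: [1/7, 6/7]
P^2 =
  s_1: [1/7, 6/7]
  s_2: [1/7, 6/7]

(P^2)[s_2 -> s_2] = 6/7

Answer: 6/7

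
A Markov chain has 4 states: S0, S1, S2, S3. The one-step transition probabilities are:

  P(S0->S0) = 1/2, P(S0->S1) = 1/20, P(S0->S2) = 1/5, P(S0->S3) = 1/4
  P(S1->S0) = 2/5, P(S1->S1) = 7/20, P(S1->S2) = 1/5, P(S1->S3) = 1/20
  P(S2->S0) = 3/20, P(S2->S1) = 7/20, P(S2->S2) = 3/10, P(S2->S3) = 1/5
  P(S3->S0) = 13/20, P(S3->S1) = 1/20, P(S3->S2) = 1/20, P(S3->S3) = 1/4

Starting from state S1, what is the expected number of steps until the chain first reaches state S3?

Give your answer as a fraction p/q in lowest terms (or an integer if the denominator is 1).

Answer: 1620/259

Derivation:
Let h_i = expected steps to first reach S3 from state i.
Boundary: h_S3 = 0.
First-step equations for the other states:
  h_S0 = 1 + 1/2*h_S0 + 1/20*h_S1 + 1/5*h_S2 + 1/4*h_S3
  h_S1 = 1 + 2/5*h_S0 + 7/20*h_S1 + 1/5*h_S2 + 1/20*h_S3
  h_S2 = 1 + 3/20*h_S0 + 7/20*h_S1 + 3/10*h_S2 + 1/5*h_S3

Substituting h_S3 = 0 and rearranging gives the linear system (I - Q) h = 1:
  [1/2, -1/20, -1/5] . (h_S0, h_S1, h_S2) = 1
  [-2/5, 13/20, -1/5] . (h_S0, h_S1, h_S2) = 1
  [-3/20, -7/20, 7/10] . (h_S0, h_S1, h_S2) = 1

Solving yields:
  h_S0 = 180/37
  h_S1 = 1620/259
  h_S2 = 1450/259

Starting state is S1, so the expected hitting time is h_S1 = 1620/259.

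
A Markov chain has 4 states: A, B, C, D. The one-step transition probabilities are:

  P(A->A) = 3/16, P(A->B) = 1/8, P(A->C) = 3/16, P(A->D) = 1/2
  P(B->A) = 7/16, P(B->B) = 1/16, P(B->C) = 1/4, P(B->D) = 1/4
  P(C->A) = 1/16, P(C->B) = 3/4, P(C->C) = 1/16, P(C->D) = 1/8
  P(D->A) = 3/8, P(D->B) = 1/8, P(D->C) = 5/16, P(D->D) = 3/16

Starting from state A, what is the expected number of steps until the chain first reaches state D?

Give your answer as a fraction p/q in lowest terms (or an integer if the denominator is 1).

Answer: 2368/893

Derivation:
Let h_i = expected steps to first reach D from state i.
Boundary: h_D = 0.
First-step equations for the other states:
  h_A = 1 + 3/16*h_A + 1/8*h_B + 3/16*h_C + 1/2*h_D
  h_B = 1 + 7/16*h_A + 1/16*h_B + 1/4*h_C + 1/4*h_D
  h_C = 1 + 1/16*h_A + 3/4*h_B + 1/16*h_C + 1/8*h_D

Substituting h_D = 0 and rearranging gives the linear system (I - Q) h = 1:
  [13/16, -1/8, -3/16] . (h_A, h_B, h_C) = 1
  [-7/16, 15/16, -1/4] . (h_A, h_B, h_C) = 1
  [-1/16, -3/4, 15/16] . (h_A, h_B, h_C) = 1

Solving yields:
  h_A = 2368/893
  h_B = 2992/893
  h_C = 3504/893

Starting state is A, so the expected hitting time is h_A = 2368/893.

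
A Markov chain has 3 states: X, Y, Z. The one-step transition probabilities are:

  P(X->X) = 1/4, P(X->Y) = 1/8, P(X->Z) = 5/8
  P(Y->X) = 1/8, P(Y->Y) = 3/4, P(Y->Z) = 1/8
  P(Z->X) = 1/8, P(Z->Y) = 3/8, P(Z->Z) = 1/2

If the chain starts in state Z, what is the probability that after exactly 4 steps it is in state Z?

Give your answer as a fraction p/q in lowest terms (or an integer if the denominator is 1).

Answer: 165/512

Derivation:
Computing P^4 by repeated multiplication:
P^1 =
  X: [1/4, 1/8, 5/8]
  Y: [1/8, 3/4, 1/8]
  Z: [1/8, 3/8, 1/2]
P^2 =
  X: [5/32, 23/64, 31/64]
  Y: [9/64, 5/8, 15/64]
  Z: [9/64, 31/64, 3/8]
P^3 =
  X: [37/256, 241/512, 197/512]
  Y: [73/512, 147/256, 145/512]
  Z: [73/512, 267/512, 43/128]
P^4 =
  X: [293/2048, 2111/4096, 1399/4096]
  Y: [585/4096, 71/128, 1239/4096]
  Z: [585/4096, 2191/4096, 165/512]

(P^4)[Z -> Z] = 165/512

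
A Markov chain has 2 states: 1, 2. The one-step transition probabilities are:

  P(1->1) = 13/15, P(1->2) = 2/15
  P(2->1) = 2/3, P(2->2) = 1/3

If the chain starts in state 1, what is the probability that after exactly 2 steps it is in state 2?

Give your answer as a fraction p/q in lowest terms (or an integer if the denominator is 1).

Computing P^2 by repeated multiplication:
P^1 =
  1: [13/15, 2/15]
  2: [2/3, 1/3]
P^2 =
  1: [21/25, 4/25]
  2: [4/5, 1/5]

(P^2)[1 -> 2] = 4/25

Answer: 4/25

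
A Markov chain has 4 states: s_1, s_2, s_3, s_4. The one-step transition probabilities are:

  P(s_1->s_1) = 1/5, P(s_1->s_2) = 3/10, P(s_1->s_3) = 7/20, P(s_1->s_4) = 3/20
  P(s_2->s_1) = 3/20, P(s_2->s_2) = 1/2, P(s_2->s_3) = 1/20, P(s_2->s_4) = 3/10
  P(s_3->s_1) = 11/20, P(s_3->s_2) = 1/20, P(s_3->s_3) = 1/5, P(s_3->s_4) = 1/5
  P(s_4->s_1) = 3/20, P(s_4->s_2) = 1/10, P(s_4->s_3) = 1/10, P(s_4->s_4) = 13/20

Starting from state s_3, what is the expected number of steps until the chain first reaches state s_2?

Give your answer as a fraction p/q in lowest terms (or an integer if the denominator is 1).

Answer: 5780/831

Derivation:
Let h_i = expected steps to first reach s_2 from state i.
Boundary: h_s_2 = 0.
First-step equations for the other states:
  h_s_1 = 1 + 1/5*h_s_1 + 3/10*h_s_2 + 7/20*h_s_3 + 3/20*h_s_4
  h_s_3 = 1 + 11/20*h_s_1 + 1/20*h_s_2 + 1/5*h_s_3 + 1/5*h_s_4
  h_s_4 = 1 + 3/20*h_s_1 + 1/10*h_s_2 + 1/10*h_s_3 + 13/20*h_s_4

Substituting h_s_2 = 0 and rearranging gives the linear system (I - Q) h = 1:
  [4/5, -7/20, -3/20] . (h_s_1, h_s_3, h_s_4) = 1
  [-11/20, 4/5, -1/5] . (h_s_1, h_s_3, h_s_4) = 1
  [-3/20, -1/10, 7/20] . (h_s_1, h_s_3, h_s_4) = 1

Solving yields:
  h_s_1 = 4700/831
  h_s_3 = 5780/831
  h_s_4 = 6040/831

Starting state is s_3, so the expected hitting time is h_s_3 = 5780/831.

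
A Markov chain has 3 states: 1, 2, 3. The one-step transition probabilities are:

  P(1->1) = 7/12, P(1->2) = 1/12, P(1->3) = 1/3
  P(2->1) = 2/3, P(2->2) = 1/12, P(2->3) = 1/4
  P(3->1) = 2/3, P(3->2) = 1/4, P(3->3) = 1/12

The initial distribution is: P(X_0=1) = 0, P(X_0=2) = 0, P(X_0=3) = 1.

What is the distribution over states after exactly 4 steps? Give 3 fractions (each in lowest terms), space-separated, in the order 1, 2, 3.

Answer: 1595/2592 325/2592 7/27

Derivation:
Propagating the distribution step by step (d_{t+1} = d_t * P):
d_0 = (1=0, 2=0, 3=1)
  d_1[1] = 0*7/12 + 0*2/3 + 1*2/3 = 2/3
  d_1[2] = 0*1/12 + 0*1/12 + 1*1/4 = 1/4
  d_1[3] = 0*1/3 + 0*1/4 + 1*1/12 = 1/12
d_1 = (1=2/3, 2=1/4, 3=1/12)
  d_2[1] = 2/3*7/12 + 1/4*2/3 + 1/12*2/3 = 11/18
  d_2[2] = 2/3*1/12 + 1/4*1/12 + 1/12*1/4 = 7/72
  d_2[3] = 2/3*1/3 + 1/4*1/4 + 1/12*1/12 = 7/24
d_2 = (1=11/18, 2=7/72, 3=7/24)
  d_3[1] = 11/18*7/12 + 7/72*2/3 + 7/24*2/3 = 133/216
  d_3[2] = 11/18*1/12 + 7/72*1/12 + 7/24*1/4 = 19/144
  d_3[3] = 11/18*1/3 + 7/72*1/4 + 7/24*1/12 = 109/432
d_3 = (1=133/216, 2=19/144, 3=109/432)
  d_4[1] = 133/216*7/12 + 19/144*2/3 + 109/432*2/3 = 1595/2592
  d_4[2] = 133/216*1/12 + 19/144*1/12 + 109/432*1/4 = 325/2592
  d_4[3] = 133/216*1/3 + 19/144*1/4 + 109/432*1/12 = 7/27
d_4 = (1=1595/2592, 2=325/2592, 3=7/27)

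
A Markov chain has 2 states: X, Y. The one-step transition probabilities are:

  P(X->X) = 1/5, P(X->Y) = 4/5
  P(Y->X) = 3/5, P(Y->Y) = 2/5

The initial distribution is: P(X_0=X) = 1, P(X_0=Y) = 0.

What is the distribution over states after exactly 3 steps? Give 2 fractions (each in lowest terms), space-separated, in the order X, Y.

Propagating the distribution step by step (d_{t+1} = d_t * P):
d_0 = (X=1, Y=0)
  d_1[X] = 1*1/5 + 0*3/5 = 1/5
  d_1[Y] = 1*4/5 + 0*2/5 = 4/5
d_1 = (X=1/5, Y=4/5)
  d_2[X] = 1/5*1/5 + 4/5*3/5 = 13/25
  d_2[Y] = 1/5*4/5 + 4/5*2/5 = 12/25
d_2 = (X=13/25, Y=12/25)
  d_3[X] = 13/25*1/5 + 12/25*3/5 = 49/125
  d_3[Y] = 13/25*4/5 + 12/25*2/5 = 76/125
d_3 = (X=49/125, Y=76/125)

Answer: 49/125 76/125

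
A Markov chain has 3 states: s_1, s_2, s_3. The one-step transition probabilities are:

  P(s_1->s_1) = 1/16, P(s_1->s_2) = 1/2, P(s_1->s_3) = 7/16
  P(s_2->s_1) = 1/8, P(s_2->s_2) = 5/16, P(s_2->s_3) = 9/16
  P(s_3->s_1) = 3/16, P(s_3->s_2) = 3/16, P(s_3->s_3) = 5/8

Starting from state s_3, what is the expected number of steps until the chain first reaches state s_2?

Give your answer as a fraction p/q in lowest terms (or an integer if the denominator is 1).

Let h_i = expected steps to first reach s_2 from state i.
Boundary: h_s_2 = 0.
First-step equations for the other states:
  h_s_1 = 1 + 1/16*h_s_1 + 1/2*h_s_2 + 7/16*h_s_3
  h_s_3 = 1 + 3/16*h_s_1 + 3/16*h_s_2 + 5/8*h_s_3

Substituting h_s_2 = 0 and rearranging gives the linear system (I - Q) h = 1:
  [15/16, -7/16] . (h_s_1, h_s_3) = 1
  [-3/16, 3/8] . (h_s_1, h_s_3) = 1

Solving yields:
  h_s_1 = 208/69
  h_s_3 = 96/23

Starting state is s_3, so the expected hitting time is h_s_3 = 96/23.

Answer: 96/23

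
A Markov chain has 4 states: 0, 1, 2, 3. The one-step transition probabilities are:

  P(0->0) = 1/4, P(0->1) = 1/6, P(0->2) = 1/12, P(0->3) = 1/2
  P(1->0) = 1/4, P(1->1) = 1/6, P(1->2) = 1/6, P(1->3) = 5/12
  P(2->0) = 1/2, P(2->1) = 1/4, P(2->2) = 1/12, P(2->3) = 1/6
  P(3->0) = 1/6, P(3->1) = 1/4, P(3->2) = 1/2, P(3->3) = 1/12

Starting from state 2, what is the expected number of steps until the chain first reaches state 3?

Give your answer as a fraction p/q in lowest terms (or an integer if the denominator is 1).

Let h_i = expected steps to first reach 3 from state i.
Boundary: h_3 = 0.
First-step equations for the other states:
  h_0 = 1 + 1/4*h_0 + 1/6*h_1 + 1/12*h_2 + 1/2*h_3
  h_1 = 1 + 1/4*h_0 + 1/6*h_1 + 1/6*h_2 + 5/12*h_3
  h_2 = 1 + 1/2*h_0 + 1/4*h_1 + 1/12*h_2 + 1/6*h_3

Substituting h_3 = 0 and rearranging gives the linear system (I - Q) h = 1:
  [3/4, -1/6, -1/12] . (h_0, h_1, h_2) = 1
  [-1/4, 5/6, -1/6] . (h_0, h_1, h_2) = 1
  [-1/2, -1/4, 11/12] . (h_0, h_1, h_2) = 1

Solving yields:
  h_0 = 572/259
  h_1 = 636/259
  h_2 = 768/259

Starting state is 2, so the expected hitting time is h_2 = 768/259.

Answer: 768/259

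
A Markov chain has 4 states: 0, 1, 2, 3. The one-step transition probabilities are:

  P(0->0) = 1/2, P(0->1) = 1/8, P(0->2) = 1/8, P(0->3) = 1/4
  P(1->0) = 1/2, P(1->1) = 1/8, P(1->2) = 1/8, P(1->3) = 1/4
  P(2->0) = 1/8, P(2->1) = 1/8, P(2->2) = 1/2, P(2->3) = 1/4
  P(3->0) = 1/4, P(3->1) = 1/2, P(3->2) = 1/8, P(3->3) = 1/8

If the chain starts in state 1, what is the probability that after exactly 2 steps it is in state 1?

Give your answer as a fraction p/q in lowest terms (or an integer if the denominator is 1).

Computing P^2 by repeated multiplication:
P^1 =
  0: [1/2, 1/8, 1/8, 1/4]
  1: [1/2, 1/8, 1/8, 1/4]
  2: [1/8, 1/8, 1/2, 1/4]
  3: [1/4, 1/2, 1/8, 1/8]
P^2 =
  0: [25/64, 7/32, 11/64, 7/32]
  1: [25/64, 7/32, 11/64, 7/32]
  2: [1/4, 7/32, 5/16, 7/32]
  3: [27/64, 11/64, 11/64, 15/64]

(P^2)[1 -> 1] = 7/32

Answer: 7/32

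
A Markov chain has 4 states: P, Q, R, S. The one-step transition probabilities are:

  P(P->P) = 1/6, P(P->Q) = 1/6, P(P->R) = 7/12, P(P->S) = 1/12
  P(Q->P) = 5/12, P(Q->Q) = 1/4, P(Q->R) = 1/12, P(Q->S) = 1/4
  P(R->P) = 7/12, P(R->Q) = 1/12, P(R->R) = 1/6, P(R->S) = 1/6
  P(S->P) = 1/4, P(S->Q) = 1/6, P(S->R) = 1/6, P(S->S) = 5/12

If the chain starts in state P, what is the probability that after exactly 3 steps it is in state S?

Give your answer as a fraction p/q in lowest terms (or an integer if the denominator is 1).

Computing P^3 by repeated multiplication:
P^1 =
  P: [1/6, 1/6, 7/12, 1/12]
  Q: [5/12, 1/4, 1/12, 1/4]
  R: [7/12, 1/12, 1/6, 1/6]
  S: [1/4, 1/6, 1/6, 5/12]
P^2 =
  P: [11/24, 19/144, 2/9, 3/16]
  Q: [41/144, 13/72, 23/72, 31/144]
  R: [13/48, 23/144, 29/72, 1/6]
  S: [5/16, 1/6, 37/144, 19/72]
P^3 =
  P: [133/432, 275/1728, 599/1728, 161/864]
  Q: [209/576, 67/432, 467/1728, 61/288]
  R: [671/1728, 253/1728, 115/432, 43/216]
  S: [583/1728, 275/1728, 163/576, 127/576]

(P^3)[P -> S] = 161/864

Answer: 161/864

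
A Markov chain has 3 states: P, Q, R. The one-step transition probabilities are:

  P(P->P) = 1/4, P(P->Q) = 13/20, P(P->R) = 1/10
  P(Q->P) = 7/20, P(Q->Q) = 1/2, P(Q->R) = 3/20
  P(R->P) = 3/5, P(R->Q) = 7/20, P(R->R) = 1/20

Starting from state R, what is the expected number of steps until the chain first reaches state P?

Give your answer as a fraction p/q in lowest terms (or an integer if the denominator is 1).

Answer: 340/169

Derivation:
Let h_i = expected steps to first reach P from state i.
Boundary: h_P = 0.
First-step equations for the other states:
  h_Q = 1 + 7/20*h_P + 1/2*h_Q + 3/20*h_R
  h_R = 1 + 3/5*h_P + 7/20*h_Q + 1/20*h_R

Substituting h_P = 0 and rearranging gives the linear system (I - Q) h = 1:
  [1/2, -3/20] . (h_Q, h_R) = 1
  [-7/20, 19/20] . (h_Q, h_R) = 1

Solving yields:
  h_Q = 440/169
  h_R = 340/169

Starting state is R, so the expected hitting time is h_R = 340/169.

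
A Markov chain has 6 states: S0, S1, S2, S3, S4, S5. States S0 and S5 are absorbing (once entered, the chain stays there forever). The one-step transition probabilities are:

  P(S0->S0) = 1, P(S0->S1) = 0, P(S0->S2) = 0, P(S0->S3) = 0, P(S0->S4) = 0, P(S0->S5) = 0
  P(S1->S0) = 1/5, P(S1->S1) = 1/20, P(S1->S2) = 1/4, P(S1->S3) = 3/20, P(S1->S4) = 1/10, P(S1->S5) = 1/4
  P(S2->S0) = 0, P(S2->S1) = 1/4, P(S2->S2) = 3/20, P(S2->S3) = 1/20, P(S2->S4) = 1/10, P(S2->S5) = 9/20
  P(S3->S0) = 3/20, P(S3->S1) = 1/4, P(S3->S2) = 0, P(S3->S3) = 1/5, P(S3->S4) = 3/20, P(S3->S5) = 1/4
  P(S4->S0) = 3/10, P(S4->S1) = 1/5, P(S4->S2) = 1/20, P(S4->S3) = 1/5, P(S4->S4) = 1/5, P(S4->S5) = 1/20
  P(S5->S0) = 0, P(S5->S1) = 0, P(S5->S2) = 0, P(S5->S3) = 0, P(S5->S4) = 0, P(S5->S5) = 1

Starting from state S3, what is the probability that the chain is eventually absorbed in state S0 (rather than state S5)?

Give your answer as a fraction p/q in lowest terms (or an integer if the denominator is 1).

Let a_i = P(absorbed in S0 | start in state i).
Boundary conditions: a_S0 = 1, a_S5 = 0.
For each transient state i, a_i = sum_j P(i->j) * a_j:
  a_S1 = 1/5*a_S0 + 1/20*a_S1 + 1/4*a_S2 + 3/20*a_S3 + 1/10*a_S4 + 1/4*a_S5
  a_S2 = 0*a_S0 + 1/4*a_S1 + 3/20*a_S2 + 1/20*a_S3 + 1/10*a_S4 + 9/20*a_S5
  a_S3 = 3/20*a_S0 + 1/4*a_S1 + 0*a_S2 + 1/5*a_S3 + 3/20*a_S4 + 1/4*a_S5
  a_S4 = 3/10*a_S0 + 1/5*a_S1 + 1/20*a_S2 + 1/5*a_S3 + 1/5*a_S4 + 1/20*a_S5

Substituting a_S0 = 1 and a_S5 = 0, rearrange to (I - Q) a = r where r[i] = P(i -> S0):
  [19/20, -1/4, -3/20, -1/10] . (a_S1, a_S2, a_S3, a_S4) = 1/5
  [-1/4, 17/20, -1/20, -1/10] . (a_S1, a_S2, a_S3, a_S4) = 0
  [-1/4, 0, 4/5, -3/20] . (a_S1, a_S2, a_S3, a_S4) = 3/20
  [-1/5, -1/20, -1/5, 4/5] . (a_S1, a_S2, a_S3, a_S4) = 3/10

Solving yields:
  a_S1 = 12444/31507
  a_S2 = 6638/31507
  a_S3 = 13296/31507
  a_S4 = 18665/31507

Starting state is S3, so the absorption probability is a_S3 = 13296/31507.

Answer: 13296/31507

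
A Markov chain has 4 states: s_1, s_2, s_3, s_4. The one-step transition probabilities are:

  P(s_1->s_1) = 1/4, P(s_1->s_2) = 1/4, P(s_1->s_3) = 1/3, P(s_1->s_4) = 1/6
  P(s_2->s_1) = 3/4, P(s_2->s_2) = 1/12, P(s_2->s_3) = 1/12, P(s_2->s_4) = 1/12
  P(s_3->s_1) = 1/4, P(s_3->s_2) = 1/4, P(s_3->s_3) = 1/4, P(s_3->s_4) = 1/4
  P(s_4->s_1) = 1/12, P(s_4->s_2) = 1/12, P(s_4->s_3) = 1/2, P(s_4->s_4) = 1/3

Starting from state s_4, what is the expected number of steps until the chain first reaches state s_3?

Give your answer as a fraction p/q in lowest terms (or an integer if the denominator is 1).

Let h_i = expected steps to first reach s_3 from state i.
Boundary: h_s_3 = 0.
First-step equations for the other states:
  h_s_1 = 1 + 1/4*h_s_1 + 1/4*h_s_2 + 1/3*h_s_3 + 1/6*h_s_4
  h_s_2 = 1 + 3/4*h_s_1 + 1/12*h_s_2 + 1/12*h_s_3 + 1/12*h_s_4
  h_s_4 = 1 + 1/12*h_s_1 + 1/12*h_s_2 + 1/2*h_s_3 + 1/3*h_s_4

Substituting h_s_3 = 0 and rearranging gives the linear system (I - Q) h = 1:
  [3/4, -1/4, -1/6] . (h_s_1, h_s_2, h_s_4) = 1
  [-3/4, 11/12, -1/12] . (h_s_1, h_s_2, h_s_4) = 1
  [-1/12, -1/12, 2/3] . (h_s_1, h_s_2, h_s_4) = 1

Solving yields:
  h_s_1 = 414/131
  h_s_2 = 510/131
  h_s_4 = 312/131

Starting state is s_4, so the expected hitting time is h_s_4 = 312/131.

Answer: 312/131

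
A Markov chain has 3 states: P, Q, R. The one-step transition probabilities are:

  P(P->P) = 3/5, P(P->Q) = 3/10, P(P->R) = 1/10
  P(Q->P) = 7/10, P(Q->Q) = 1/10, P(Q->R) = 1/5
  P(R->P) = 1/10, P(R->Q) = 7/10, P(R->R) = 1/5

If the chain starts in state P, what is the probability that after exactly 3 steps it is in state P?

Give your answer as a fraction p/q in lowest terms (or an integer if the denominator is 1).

Answer: 279/500

Derivation:
Computing P^3 by repeated multiplication:
P^1 =
  P: [3/5, 3/10, 1/10]
  Q: [7/10, 1/10, 1/5]
  R: [1/10, 7/10, 1/5]
P^2 =
  P: [29/50, 7/25, 7/50]
  Q: [51/100, 9/25, 13/100]
  R: [57/100, 6/25, 19/100]
P^3 =
  P: [279/500, 3/10, 71/500]
  Q: [571/1000, 7/25, 149/1000]
  R: [529/1000, 41/125, 143/1000]

(P^3)[P -> P] = 279/500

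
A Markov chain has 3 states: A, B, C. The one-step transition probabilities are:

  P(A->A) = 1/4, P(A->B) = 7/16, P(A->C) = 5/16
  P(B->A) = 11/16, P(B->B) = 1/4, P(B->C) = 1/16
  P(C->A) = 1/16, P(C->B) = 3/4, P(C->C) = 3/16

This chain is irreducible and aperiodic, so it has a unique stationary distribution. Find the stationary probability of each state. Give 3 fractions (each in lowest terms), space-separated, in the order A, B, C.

Answer: 72/181 151/362 67/362

Derivation:
The stationary distribution satisfies pi = pi * P, i.e.:
  pi_A = 1/4*pi_A + 11/16*pi_B + 1/16*pi_C
  pi_B = 7/16*pi_A + 1/4*pi_B + 3/4*pi_C
  pi_C = 5/16*pi_A + 1/16*pi_B + 3/16*pi_C
with normalization: pi_A + pi_B + pi_C = 1.

Using the first 2 balance equations plus normalization, the linear system A*pi = b is:
  [-3/4, 11/16, 1/16] . pi = 0
  [7/16, -3/4, 3/4] . pi = 0
  [1, 1, 1] . pi = 1

Solving yields:
  pi_A = 72/181
  pi_B = 151/362
  pi_C = 67/362

Verification (pi * P):
  72/181*1/4 + 151/362*11/16 + 67/362*1/16 = 72/181 = pi_A  (ok)
  72/181*7/16 + 151/362*1/4 + 67/362*3/4 = 151/362 = pi_B  (ok)
  72/181*5/16 + 151/362*1/16 + 67/362*3/16 = 67/362 = pi_C  (ok)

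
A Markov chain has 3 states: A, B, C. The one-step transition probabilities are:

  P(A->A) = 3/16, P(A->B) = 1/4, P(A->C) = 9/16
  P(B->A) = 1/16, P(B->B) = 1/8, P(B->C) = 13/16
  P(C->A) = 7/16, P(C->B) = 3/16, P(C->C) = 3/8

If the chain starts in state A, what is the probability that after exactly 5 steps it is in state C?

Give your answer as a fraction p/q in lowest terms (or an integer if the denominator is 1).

Answer: 539293/1048576

Derivation:
Computing P^5 by repeated multiplication:
P^1 =
  A: [3/16, 1/4, 9/16]
  B: [1/16, 1/8, 13/16]
  C: [7/16, 3/16, 3/8]
P^2 =
  A: [19/64, 47/256, 133/256]
  B: [3/8, 47/256, 113/256]
  C: [33/128, 13/64, 69/128]
P^3 =
  A: [603/2048, 797/4096, 2093/4096]
  B: [563/2048, 817/4096, 2153/4096]
  C: [19/64, 391/2048, 1049/2048]
P^4 =
  A: [9533/32768, 12697/65536, 33773/65536]
  B: [9633/32768, 12597/65536, 33673/65536]
  C: [4779/16384, 6361/32768, 16849/32768]
P^5 =
  A: [153153/524288, 202977/1048576, 539293/1048576]
  B: [153053/524288, 203277/1048576, 539193/1048576]
  C: [76489/262144, 101501/524288, 269809/524288]

(P^5)[A -> C] = 539293/1048576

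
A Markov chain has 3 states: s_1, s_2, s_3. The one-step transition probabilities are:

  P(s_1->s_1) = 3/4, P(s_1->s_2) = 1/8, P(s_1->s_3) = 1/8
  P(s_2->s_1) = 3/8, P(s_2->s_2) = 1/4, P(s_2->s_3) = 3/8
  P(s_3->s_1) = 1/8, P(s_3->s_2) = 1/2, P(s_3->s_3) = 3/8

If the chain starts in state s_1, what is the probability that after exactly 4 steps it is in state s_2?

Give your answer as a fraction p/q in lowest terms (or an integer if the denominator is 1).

Answer: 15/64

Derivation:
Computing P^4 by repeated multiplication:
P^1 =
  s_1: [3/4, 1/8, 1/8]
  s_2: [3/8, 1/4, 3/8]
  s_3: [1/8, 1/2, 3/8]
P^2 =
  s_1: [5/8, 3/16, 3/16]
  s_2: [27/64, 19/64, 9/32]
  s_3: [21/64, 21/64, 11/32]
P^3 =
  s_1: [9/16, 7/32, 7/32]
  s_2: [237/512, 137/512, 69/256]
  s_3: [211/512, 151/512, 75/256]
P^4 =
  s_1: [17/32, 15/64, 15/64]
  s_2: [1971/4096, 1063/4096, 531/2048]
  s_3: [1869/4096, 1113/4096, 557/2048]

(P^4)[s_1 -> s_2] = 15/64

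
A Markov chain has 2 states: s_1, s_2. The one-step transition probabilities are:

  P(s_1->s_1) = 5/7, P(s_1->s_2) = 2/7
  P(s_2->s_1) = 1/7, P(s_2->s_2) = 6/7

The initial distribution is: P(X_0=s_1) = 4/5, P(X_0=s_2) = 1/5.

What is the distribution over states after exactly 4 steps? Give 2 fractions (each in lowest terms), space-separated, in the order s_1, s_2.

Answer: 657/1715 1058/1715

Derivation:
Propagating the distribution step by step (d_{t+1} = d_t * P):
d_0 = (s_1=4/5, s_2=1/5)
  d_1[s_1] = 4/5*5/7 + 1/5*1/7 = 3/5
  d_1[s_2] = 4/5*2/7 + 1/5*6/7 = 2/5
d_1 = (s_1=3/5, s_2=2/5)
  d_2[s_1] = 3/5*5/7 + 2/5*1/7 = 17/35
  d_2[s_2] = 3/5*2/7 + 2/5*6/7 = 18/35
d_2 = (s_1=17/35, s_2=18/35)
  d_3[s_1] = 17/35*5/7 + 18/35*1/7 = 103/245
  d_3[s_2] = 17/35*2/7 + 18/35*6/7 = 142/245
d_3 = (s_1=103/245, s_2=142/245)
  d_4[s_1] = 103/245*5/7 + 142/245*1/7 = 657/1715
  d_4[s_2] = 103/245*2/7 + 142/245*6/7 = 1058/1715
d_4 = (s_1=657/1715, s_2=1058/1715)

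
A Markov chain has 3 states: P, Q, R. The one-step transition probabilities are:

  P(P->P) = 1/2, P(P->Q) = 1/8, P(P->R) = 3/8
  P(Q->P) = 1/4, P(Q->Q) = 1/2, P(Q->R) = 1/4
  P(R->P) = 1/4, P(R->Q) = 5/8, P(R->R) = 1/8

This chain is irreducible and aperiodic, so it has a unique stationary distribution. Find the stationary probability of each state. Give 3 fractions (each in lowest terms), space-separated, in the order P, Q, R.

The stationary distribution satisfies pi = pi * P, i.e.:
  pi_P = 1/2*pi_P + 1/4*pi_Q + 1/4*pi_R
  pi_Q = 1/8*pi_P + 1/2*pi_Q + 5/8*pi_R
  pi_R = 3/8*pi_P + 1/4*pi_Q + 1/8*pi_R
with normalization: pi_P + pi_Q + pi_R = 1.

Using the first 2 balance equations plus normalization, the linear system A*pi = b is:
  [-1/2, 1/4, 1/4] . pi = 0
  [1/8, -1/2, 5/8] . pi = 0
  [1, 1, 1] . pi = 1

Solving yields:
  pi_P = 1/3
  pi_Q = 11/27
  pi_R = 7/27

Verification (pi * P):
  1/3*1/2 + 11/27*1/4 + 7/27*1/4 = 1/3 = pi_P  (ok)
  1/3*1/8 + 11/27*1/2 + 7/27*5/8 = 11/27 = pi_Q  (ok)
  1/3*3/8 + 11/27*1/4 + 7/27*1/8 = 7/27 = pi_R  (ok)

Answer: 1/3 11/27 7/27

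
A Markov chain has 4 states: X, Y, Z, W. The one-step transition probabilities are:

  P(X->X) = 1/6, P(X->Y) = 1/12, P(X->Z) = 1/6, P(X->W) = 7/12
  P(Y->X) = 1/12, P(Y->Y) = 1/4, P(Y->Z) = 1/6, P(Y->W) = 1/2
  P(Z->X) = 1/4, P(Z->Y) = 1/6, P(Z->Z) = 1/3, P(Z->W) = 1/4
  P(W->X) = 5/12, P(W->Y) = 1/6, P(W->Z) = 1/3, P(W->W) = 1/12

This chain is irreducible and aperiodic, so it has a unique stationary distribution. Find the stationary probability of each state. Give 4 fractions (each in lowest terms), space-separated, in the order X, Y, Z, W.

The stationary distribution satisfies pi = pi * P, i.e.:
  pi_X = 1/6*pi_X + 1/12*pi_Y + 1/4*pi_Z + 5/12*pi_W
  pi_Y = 1/12*pi_X + 1/4*pi_Y + 1/6*pi_Z + 1/6*pi_W
  pi_Z = 1/6*pi_X + 1/6*pi_Y + 1/3*pi_Z + 1/3*pi_W
  pi_W = 7/12*pi_X + 1/2*pi_Y + 1/4*pi_Z + 1/12*pi_W
with normalization: pi_X + pi_Y + pi_Z + pi_W = 1.

Using the first 3 balance equations plus normalization, the linear system A*pi = b is:
  [-5/6, 1/12, 1/4, 5/12] . pi = 0
  [1/12, -3/4, 1/6, 1/6] . pi = 0
  [1/6, 1/6, -2/3, 1/3] . pi = 0
  [1, 1, 1, 1] . pi = 1

Solving yields:
  pi_X = 11/43
  pi_Y = 75/473
  pi_Z = 125/473
  pi_W = 152/473

Verification (pi * P):
  11/43*1/6 + 75/473*1/12 + 125/473*1/4 + 152/473*5/12 = 11/43 = pi_X  (ok)
  11/43*1/12 + 75/473*1/4 + 125/473*1/6 + 152/473*1/6 = 75/473 = pi_Y  (ok)
  11/43*1/6 + 75/473*1/6 + 125/473*1/3 + 152/473*1/3 = 125/473 = pi_Z  (ok)
  11/43*7/12 + 75/473*1/2 + 125/473*1/4 + 152/473*1/12 = 152/473 = pi_W  (ok)

Answer: 11/43 75/473 125/473 152/473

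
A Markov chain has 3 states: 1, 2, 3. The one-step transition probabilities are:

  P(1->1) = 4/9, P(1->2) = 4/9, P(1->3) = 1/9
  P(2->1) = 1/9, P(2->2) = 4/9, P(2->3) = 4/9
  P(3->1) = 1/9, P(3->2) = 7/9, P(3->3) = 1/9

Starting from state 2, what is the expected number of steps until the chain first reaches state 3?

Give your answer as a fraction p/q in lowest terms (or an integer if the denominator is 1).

Let h_i = expected steps to first reach 3 from state i.
Boundary: h_3 = 0.
First-step equations for the other states:
  h_1 = 1 + 4/9*h_1 + 4/9*h_2 + 1/9*h_3
  h_2 = 1 + 1/9*h_1 + 4/9*h_2 + 4/9*h_3

Substituting h_3 = 0 and rearranging gives the linear system (I - Q) h = 1:
  [5/9, -4/9] . (h_1, h_2) = 1
  [-1/9, 5/9] . (h_1, h_2) = 1

Solving yields:
  h_1 = 27/7
  h_2 = 18/7

Starting state is 2, so the expected hitting time is h_2 = 18/7.

Answer: 18/7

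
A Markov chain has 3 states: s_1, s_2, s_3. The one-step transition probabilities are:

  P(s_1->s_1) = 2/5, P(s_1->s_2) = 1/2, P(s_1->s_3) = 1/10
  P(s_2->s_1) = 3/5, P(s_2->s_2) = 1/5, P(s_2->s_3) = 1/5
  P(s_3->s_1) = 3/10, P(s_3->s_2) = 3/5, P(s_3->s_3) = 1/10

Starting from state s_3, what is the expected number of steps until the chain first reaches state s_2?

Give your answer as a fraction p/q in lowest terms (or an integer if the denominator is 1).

Answer: 30/17

Derivation:
Let h_i = expected steps to first reach s_2 from state i.
Boundary: h_s_2 = 0.
First-step equations for the other states:
  h_s_1 = 1 + 2/5*h_s_1 + 1/2*h_s_2 + 1/10*h_s_3
  h_s_3 = 1 + 3/10*h_s_1 + 3/5*h_s_2 + 1/10*h_s_3

Substituting h_s_2 = 0 and rearranging gives the linear system (I - Q) h = 1:
  [3/5, -1/10] . (h_s_1, h_s_3) = 1
  [-3/10, 9/10] . (h_s_1, h_s_3) = 1

Solving yields:
  h_s_1 = 100/51
  h_s_3 = 30/17

Starting state is s_3, so the expected hitting time is h_s_3 = 30/17.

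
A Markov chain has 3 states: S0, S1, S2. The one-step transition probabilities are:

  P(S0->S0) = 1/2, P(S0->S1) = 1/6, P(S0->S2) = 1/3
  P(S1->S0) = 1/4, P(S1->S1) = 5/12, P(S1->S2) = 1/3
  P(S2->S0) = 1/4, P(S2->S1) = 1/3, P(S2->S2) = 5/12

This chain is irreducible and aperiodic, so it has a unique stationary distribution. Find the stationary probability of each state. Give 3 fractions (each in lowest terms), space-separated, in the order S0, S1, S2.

The stationary distribution satisfies pi = pi * P, i.e.:
  pi_S0 = 1/2*pi_S0 + 1/4*pi_S1 + 1/4*pi_S2
  pi_S1 = 1/6*pi_S0 + 5/12*pi_S1 + 1/3*pi_S2
  pi_S2 = 1/3*pi_S0 + 1/3*pi_S1 + 5/12*pi_S2
with normalization: pi_S0 + pi_S1 + pi_S2 = 1.

Using the first 2 balance equations plus normalization, the linear system A*pi = b is:
  [-1/2, 1/4, 1/4] . pi = 0
  [1/6, -7/12, 1/3] . pi = 0
  [1, 1, 1] . pi = 1

Solving yields:
  pi_S0 = 1/3
  pi_S1 = 10/33
  pi_S2 = 4/11

Verification (pi * P):
  1/3*1/2 + 10/33*1/4 + 4/11*1/4 = 1/3 = pi_S0  (ok)
  1/3*1/6 + 10/33*5/12 + 4/11*1/3 = 10/33 = pi_S1  (ok)
  1/3*1/3 + 10/33*1/3 + 4/11*5/12 = 4/11 = pi_S2  (ok)

Answer: 1/3 10/33 4/11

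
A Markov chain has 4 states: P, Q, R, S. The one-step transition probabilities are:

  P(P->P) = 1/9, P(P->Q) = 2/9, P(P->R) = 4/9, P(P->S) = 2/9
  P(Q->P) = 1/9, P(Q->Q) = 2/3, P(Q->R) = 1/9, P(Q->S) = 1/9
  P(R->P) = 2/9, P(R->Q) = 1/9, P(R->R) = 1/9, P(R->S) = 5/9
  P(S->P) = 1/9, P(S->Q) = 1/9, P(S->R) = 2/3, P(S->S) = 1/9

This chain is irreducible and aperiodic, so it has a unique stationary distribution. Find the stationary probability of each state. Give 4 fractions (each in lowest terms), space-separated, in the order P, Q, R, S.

Answer: 75/517 148/517 158/517 136/517

Derivation:
The stationary distribution satisfies pi = pi * P, i.e.:
  pi_P = 1/9*pi_P + 1/9*pi_Q + 2/9*pi_R + 1/9*pi_S
  pi_Q = 2/9*pi_P + 2/3*pi_Q + 1/9*pi_R + 1/9*pi_S
  pi_R = 4/9*pi_P + 1/9*pi_Q + 1/9*pi_R + 2/3*pi_S
  pi_S = 2/9*pi_P + 1/9*pi_Q + 5/9*pi_R + 1/9*pi_S
with normalization: pi_P + pi_Q + pi_R + pi_S = 1.

Using the first 3 balance equations plus normalization, the linear system A*pi = b is:
  [-8/9, 1/9, 2/9, 1/9] . pi = 0
  [2/9, -1/3, 1/9, 1/9] . pi = 0
  [4/9, 1/9, -8/9, 2/3] . pi = 0
  [1, 1, 1, 1] . pi = 1

Solving yields:
  pi_P = 75/517
  pi_Q = 148/517
  pi_R = 158/517
  pi_S = 136/517

Verification (pi * P):
  75/517*1/9 + 148/517*1/9 + 158/517*2/9 + 136/517*1/9 = 75/517 = pi_P  (ok)
  75/517*2/9 + 148/517*2/3 + 158/517*1/9 + 136/517*1/9 = 148/517 = pi_Q  (ok)
  75/517*4/9 + 148/517*1/9 + 158/517*1/9 + 136/517*2/3 = 158/517 = pi_R  (ok)
  75/517*2/9 + 148/517*1/9 + 158/517*5/9 + 136/517*1/9 = 136/517 = pi_S  (ok)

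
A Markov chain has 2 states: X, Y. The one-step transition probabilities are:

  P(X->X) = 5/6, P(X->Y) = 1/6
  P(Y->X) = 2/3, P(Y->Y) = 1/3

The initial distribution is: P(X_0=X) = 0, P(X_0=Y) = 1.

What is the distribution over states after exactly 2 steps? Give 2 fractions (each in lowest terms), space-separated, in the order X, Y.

Propagating the distribution step by step (d_{t+1} = d_t * P):
d_0 = (X=0, Y=1)
  d_1[X] = 0*5/6 + 1*2/3 = 2/3
  d_1[Y] = 0*1/6 + 1*1/3 = 1/3
d_1 = (X=2/3, Y=1/3)
  d_2[X] = 2/3*5/6 + 1/3*2/3 = 7/9
  d_2[Y] = 2/3*1/6 + 1/3*1/3 = 2/9
d_2 = (X=7/9, Y=2/9)

Answer: 7/9 2/9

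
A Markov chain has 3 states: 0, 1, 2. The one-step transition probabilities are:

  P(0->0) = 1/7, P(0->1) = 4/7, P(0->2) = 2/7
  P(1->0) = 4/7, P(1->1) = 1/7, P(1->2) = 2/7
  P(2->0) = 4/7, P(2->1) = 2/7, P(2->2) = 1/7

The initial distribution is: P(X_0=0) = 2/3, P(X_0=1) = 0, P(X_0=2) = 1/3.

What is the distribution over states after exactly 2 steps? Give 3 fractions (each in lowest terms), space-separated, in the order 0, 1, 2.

Propagating the distribution step by step (d_{t+1} = d_t * P):
d_0 = (0=2/3, 1=0, 2=1/3)
  d_1[0] = 2/3*1/7 + 0*4/7 + 1/3*4/7 = 2/7
  d_1[1] = 2/3*4/7 + 0*1/7 + 1/3*2/7 = 10/21
  d_1[2] = 2/3*2/7 + 0*2/7 + 1/3*1/7 = 5/21
d_1 = (0=2/7, 1=10/21, 2=5/21)
  d_2[0] = 2/7*1/7 + 10/21*4/7 + 5/21*4/7 = 22/49
  d_2[1] = 2/7*4/7 + 10/21*1/7 + 5/21*2/7 = 44/147
  d_2[2] = 2/7*2/7 + 10/21*2/7 + 5/21*1/7 = 37/147
d_2 = (0=22/49, 1=44/147, 2=37/147)

Answer: 22/49 44/147 37/147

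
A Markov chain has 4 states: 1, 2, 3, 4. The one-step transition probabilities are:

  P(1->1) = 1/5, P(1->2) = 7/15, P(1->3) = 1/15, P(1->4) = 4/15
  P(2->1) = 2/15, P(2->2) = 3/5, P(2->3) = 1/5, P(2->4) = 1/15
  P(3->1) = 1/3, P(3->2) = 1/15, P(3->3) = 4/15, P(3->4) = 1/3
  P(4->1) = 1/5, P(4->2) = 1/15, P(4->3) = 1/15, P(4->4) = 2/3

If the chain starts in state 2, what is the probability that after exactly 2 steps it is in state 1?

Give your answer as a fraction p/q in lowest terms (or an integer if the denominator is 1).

Computing P^2 by repeated multiplication:
P^1 =
  1: [1/5, 7/15, 1/15, 4/15]
  2: [2/15, 3/5, 1/5, 1/15]
  3: [1/3, 1/15, 4/15, 1/3]
  4: [1/5, 1/15, 1/15, 2/3]
P^2 =
  1: [8/45, 89/225, 32/225, 64/225]
  2: [14/75, 11/25, 14/75, 14/75]
  3: [52/225, 53/225, 29/225, 91/225]
  4: [46/225, 41/225, 4/45, 118/225]

(P^2)[2 -> 1] = 14/75

Answer: 14/75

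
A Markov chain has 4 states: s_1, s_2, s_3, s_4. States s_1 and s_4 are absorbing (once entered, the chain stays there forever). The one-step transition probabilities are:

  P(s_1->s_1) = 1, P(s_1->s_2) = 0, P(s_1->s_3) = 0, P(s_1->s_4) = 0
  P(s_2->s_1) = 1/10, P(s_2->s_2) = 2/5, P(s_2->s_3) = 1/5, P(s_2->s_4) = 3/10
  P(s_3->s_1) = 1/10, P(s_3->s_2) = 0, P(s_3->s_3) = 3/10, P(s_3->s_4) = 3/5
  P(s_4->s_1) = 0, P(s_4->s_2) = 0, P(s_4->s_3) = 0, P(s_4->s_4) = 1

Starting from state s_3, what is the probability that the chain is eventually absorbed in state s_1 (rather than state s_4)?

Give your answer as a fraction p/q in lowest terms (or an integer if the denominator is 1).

Let a_i = P(absorbed in s_1 | start in state i).
Boundary conditions: a_s_1 = 1, a_s_4 = 0.
For each transient state i, a_i = sum_j P(i->j) * a_j:
  a_s_2 = 1/10*a_s_1 + 2/5*a_s_2 + 1/5*a_s_3 + 3/10*a_s_4
  a_s_3 = 1/10*a_s_1 + 0*a_s_2 + 3/10*a_s_3 + 3/5*a_s_4

Substituting a_s_1 = 1 and a_s_4 = 0, rearrange to (I - Q) a = r where r[i] = P(i -> s_1):
  [3/5, -1/5] . (a_s_2, a_s_3) = 1/10
  [0, 7/10] . (a_s_2, a_s_3) = 1/10

Solving yields:
  a_s_2 = 3/14
  a_s_3 = 1/7

Starting state is s_3, so the absorption probability is a_s_3 = 1/7.

Answer: 1/7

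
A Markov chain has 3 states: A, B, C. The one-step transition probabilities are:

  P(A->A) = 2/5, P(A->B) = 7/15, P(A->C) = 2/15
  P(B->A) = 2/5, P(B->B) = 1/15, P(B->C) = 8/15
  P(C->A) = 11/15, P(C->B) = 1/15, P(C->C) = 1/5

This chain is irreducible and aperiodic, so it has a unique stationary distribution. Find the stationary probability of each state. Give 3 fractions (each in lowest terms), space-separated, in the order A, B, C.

The stationary distribution satisfies pi = pi * P, i.e.:
  pi_A = 2/5*pi_A + 2/5*pi_B + 11/15*pi_C
  pi_B = 7/15*pi_A + 1/15*pi_B + 1/15*pi_C
  pi_C = 2/15*pi_A + 8/15*pi_B + 1/5*pi_C
with normalization: pi_A + pi_B + pi_C = 1.

Using the first 2 balance equations plus normalization, the linear system A*pi = b is:
  [-3/5, 2/5, 11/15] . pi = 0
  [7/15, -14/15, 1/15] . pi = 0
  [1, 1, 1] . pi = 1

Solving yields:
  pi_A = 16/33
  pi_B = 43/165
  pi_C = 14/55

Verification (pi * P):
  16/33*2/5 + 43/165*2/5 + 14/55*11/15 = 16/33 = pi_A  (ok)
  16/33*7/15 + 43/165*1/15 + 14/55*1/15 = 43/165 = pi_B  (ok)
  16/33*2/15 + 43/165*8/15 + 14/55*1/5 = 14/55 = pi_C  (ok)

Answer: 16/33 43/165 14/55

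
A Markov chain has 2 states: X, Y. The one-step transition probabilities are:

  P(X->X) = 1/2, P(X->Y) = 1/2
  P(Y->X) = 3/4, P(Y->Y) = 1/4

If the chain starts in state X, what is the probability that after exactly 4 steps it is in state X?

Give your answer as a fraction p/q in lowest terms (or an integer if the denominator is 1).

Computing P^4 by repeated multiplication:
P^1 =
  X: [1/2, 1/2]
  Y: [3/4, 1/4]
P^2 =
  X: [5/8, 3/8]
  Y: [9/16, 7/16]
P^3 =
  X: [19/32, 13/32]
  Y: [39/64, 25/64]
P^4 =
  X: [77/128, 51/128]
  Y: [153/256, 103/256]

(P^4)[X -> X] = 77/128

Answer: 77/128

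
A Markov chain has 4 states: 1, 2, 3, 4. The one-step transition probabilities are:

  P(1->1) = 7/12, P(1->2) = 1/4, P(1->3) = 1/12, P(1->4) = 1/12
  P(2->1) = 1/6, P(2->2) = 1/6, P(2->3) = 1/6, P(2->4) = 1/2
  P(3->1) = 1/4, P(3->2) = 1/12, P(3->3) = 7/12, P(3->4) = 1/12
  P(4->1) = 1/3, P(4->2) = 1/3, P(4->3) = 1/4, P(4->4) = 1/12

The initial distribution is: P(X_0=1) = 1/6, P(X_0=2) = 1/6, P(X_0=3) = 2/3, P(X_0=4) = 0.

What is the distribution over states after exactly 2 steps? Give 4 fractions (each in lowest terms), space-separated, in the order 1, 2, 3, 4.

Propagating the distribution step by step (d_{t+1} = d_t * P):
d_0 = (1=1/6, 2=1/6, 3=2/3, 4=0)
  d_1[1] = 1/6*7/12 + 1/6*1/6 + 2/3*1/4 + 0*1/3 = 7/24
  d_1[2] = 1/6*1/4 + 1/6*1/6 + 2/3*1/12 + 0*1/3 = 1/8
  d_1[3] = 1/6*1/12 + 1/6*1/6 + 2/3*7/12 + 0*1/4 = 31/72
  d_1[4] = 1/6*1/12 + 1/6*1/2 + 2/3*1/12 + 0*1/12 = 11/72
d_1 = (1=7/24, 2=1/8, 3=31/72, 4=11/72)
  d_2[1] = 7/24*7/12 + 1/8*1/6 + 31/72*1/4 + 11/72*1/3 = 151/432
  d_2[2] = 7/24*1/4 + 1/8*1/6 + 31/72*1/12 + 11/72*1/3 = 13/72
  d_2[3] = 7/24*1/12 + 1/8*1/6 + 31/72*7/12 + 11/72*1/4 = 289/864
  d_2[4] = 7/24*1/12 + 1/8*1/2 + 31/72*1/12 + 11/72*1/12 = 13/96
d_2 = (1=151/432, 2=13/72, 3=289/864, 4=13/96)

Answer: 151/432 13/72 289/864 13/96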